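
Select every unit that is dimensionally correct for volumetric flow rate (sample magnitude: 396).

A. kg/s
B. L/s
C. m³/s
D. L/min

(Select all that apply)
B, C, D

volumetric flow rate has SI base units: m^3 / s

Checking each option against m^3 / s:
  A. kg/s: ✗ does not match
  B. L/s: ✓ matches
  C. m³/s: ✓ matches
  D. L/min: ✓ matches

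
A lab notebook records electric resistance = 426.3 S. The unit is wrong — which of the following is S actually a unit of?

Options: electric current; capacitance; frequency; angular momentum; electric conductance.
electric conductance

electric resistance should have units dimensionally equivalent to kg * m^2 / (A^2 * s^3) (e.g. Ω).
The given unit 'S' reduces to A^2 * s^3 / (kg * m^2). Of the listed options, that is the dimensionality of electric conductance.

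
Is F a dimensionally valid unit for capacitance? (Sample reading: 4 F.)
Yes

capacitance has SI base units: A^2 * s^4 / (kg * m^2)
F reduces to the same SI base units, so it is a valid unit for capacitance.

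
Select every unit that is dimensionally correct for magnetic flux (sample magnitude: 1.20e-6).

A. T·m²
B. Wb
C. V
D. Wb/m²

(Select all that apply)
A, B

magnetic flux has SI base units: kg * m^2 / (A * s^2)

Checking each option against kg * m^2 / (A * s^2):
  A. T·m²: ✓ matches
  B. Wb: ✓ matches
  C. V: ✗ does not match
  D. Wb/m²: ✗ does not match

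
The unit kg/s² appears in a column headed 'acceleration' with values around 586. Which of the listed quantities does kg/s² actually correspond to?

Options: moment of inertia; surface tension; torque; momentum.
surface tension

acceleration should have units dimensionally equivalent to m / s^2 (e.g. m/s²).
The given unit 'kg/s²' reduces to kg / s^2. Of the listed options, that is the dimensionality of surface tension.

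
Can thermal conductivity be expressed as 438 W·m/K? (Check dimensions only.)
No

thermal conductivity has SI base units: kg * m / (s^3 * K)
W·m/K does NOT reduce to kg * m / (s^3 * K); a valid unit for thermal conductivity would be e.g. W/(m·K).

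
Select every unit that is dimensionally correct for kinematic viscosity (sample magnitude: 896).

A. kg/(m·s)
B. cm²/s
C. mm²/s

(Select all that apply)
B, C

kinematic viscosity has SI base units: m^2 / s

Checking each option against m^2 / s:
  A. kg/(m·s): ✗ does not match
  B. cm²/s: ✓ matches
  C. mm²/s: ✓ matches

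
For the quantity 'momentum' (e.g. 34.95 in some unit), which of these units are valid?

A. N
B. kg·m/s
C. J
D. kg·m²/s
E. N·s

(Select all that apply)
B, E

momentum has SI base units: kg * m / s

Checking each option against kg * m / s:
  A. N: ✗ does not match
  B. kg·m/s: ✓ matches
  C. J: ✗ does not match
  D. kg·m²/s: ✗ does not match
  E. N·s: ✓ matches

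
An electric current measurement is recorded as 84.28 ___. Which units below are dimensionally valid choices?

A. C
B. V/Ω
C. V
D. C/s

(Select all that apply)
B, D

electric current has SI base units: A

Checking each option against A:
  A. C: ✗ does not match
  B. V/Ω: ✓ matches
  C. V: ✗ does not match
  D. C/s: ✓ matches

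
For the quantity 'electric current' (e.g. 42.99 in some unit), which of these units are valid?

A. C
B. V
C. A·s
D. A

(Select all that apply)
D

electric current has SI base units: A

Checking each option against A:
  A. C: ✗ does not match
  B. V: ✗ does not match
  C. A·s: ✗ does not match
  D. A: ✓ matches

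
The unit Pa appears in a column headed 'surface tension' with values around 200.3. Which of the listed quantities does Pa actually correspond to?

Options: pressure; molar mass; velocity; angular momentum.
pressure

surface tension should have units dimensionally equivalent to kg / s^2 (e.g. N/m).
The given unit 'Pa' reduces to kg / (m * s^2). Of the listed options, that is the dimensionality of pressure.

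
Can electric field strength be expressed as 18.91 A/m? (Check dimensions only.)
No

electric field strength has SI base units: kg * m / (A * s^3)
A/m does NOT reduce to kg * m / (A * s^3); a valid unit for electric field strength would be e.g. V/m.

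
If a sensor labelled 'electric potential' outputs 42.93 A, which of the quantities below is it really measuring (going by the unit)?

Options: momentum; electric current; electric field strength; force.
electric current

electric potential should have units dimensionally equivalent to kg * m^2 / (A * s^3) (e.g. V).
The given unit 'A' reduces to A. Of the listed options, that is the dimensionality of electric current.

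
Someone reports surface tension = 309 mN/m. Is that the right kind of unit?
Yes

surface tension has SI base units: kg / s^2
mN/m reduces to the same SI base units, so it is a valid unit for surface tension.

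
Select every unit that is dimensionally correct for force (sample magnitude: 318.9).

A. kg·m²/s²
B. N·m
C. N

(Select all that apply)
C

force has SI base units: kg * m / s^2

Checking each option against kg * m / s^2:
  A. kg·m²/s²: ✗ does not match
  B. N·m: ✗ does not match
  C. N: ✓ matches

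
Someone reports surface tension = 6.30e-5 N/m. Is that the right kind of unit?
Yes

surface tension has SI base units: kg / s^2
N/m reduces to the same SI base units, so it is a valid unit for surface tension.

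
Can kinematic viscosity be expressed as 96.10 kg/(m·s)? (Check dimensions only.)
No

kinematic viscosity has SI base units: m^2 / s
kg/(m·s) does NOT reduce to m^2 / s; a valid unit for kinematic viscosity would be e.g. m²/s.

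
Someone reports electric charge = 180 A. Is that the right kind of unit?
No

electric charge has SI base units: A * s
A does NOT reduce to A * s; a valid unit for electric charge would be e.g. C.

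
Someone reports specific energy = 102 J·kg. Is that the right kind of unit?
No

specific energy has SI base units: m^2 / s^2
J·kg does NOT reduce to m^2 / s^2; a valid unit for specific energy would be e.g. J/kg.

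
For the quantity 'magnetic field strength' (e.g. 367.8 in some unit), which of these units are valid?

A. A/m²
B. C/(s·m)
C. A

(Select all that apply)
B

magnetic field strength has SI base units: A / m

Checking each option against A / m:
  A. A/m²: ✗ does not match
  B. C/(s·m): ✓ matches
  C. A: ✗ does not match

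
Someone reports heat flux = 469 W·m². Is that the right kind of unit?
No

heat flux has SI base units: kg / s^3
W·m² does NOT reduce to kg / s^3; a valid unit for heat flux would be e.g. W/m².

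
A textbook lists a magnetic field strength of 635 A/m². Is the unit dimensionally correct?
No

magnetic field strength has SI base units: A / m
A/m² does NOT reduce to A / m; a valid unit for magnetic field strength would be e.g. A/m.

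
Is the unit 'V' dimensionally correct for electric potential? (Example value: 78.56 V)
Yes

electric potential has SI base units: kg * m^2 / (A * s^3)
V reduces to the same SI base units, so it is a valid unit for electric potential.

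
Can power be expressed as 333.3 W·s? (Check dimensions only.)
No

power has SI base units: kg * m^2 / s^3
W·s does NOT reduce to kg * m^2 / s^3; a valid unit for power would be e.g. W.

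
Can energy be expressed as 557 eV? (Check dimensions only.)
Yes

energy has SI base units: kg * m^2 / s^2
eV reduces to the same SI base units, so it is a valid unit for energy.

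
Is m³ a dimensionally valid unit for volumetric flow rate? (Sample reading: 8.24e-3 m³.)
No

volumetric flow rate has SI base units: m^3 / s
m³ does NOT reduce to m^3 / s; a valid unit for volumetric flow rate would be e.g. m³/s.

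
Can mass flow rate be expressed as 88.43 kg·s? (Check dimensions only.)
No

mass flow rate has SI base units: kg / s
kg·s does NOT reduce to kg / s; a valid unit for mass flow rate would be e.g. kg/s.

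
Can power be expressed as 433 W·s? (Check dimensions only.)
No

power has SI base units: kg * m^2 / s^3
W·s does NOT reduce to kg * m^2 / s^3; a valid unit for power would be e.g. W.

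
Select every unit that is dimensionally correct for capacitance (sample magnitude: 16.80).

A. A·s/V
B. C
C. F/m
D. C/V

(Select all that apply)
A, D

capacitance has SI base units: A^2 * s^4 / (kg * m^2)

Checking each option against A^2 * s^4 / (kg * m^2):
  A. A·s/V: ✓ matches
  B. C: ✗ does not match
  C. F/m: ✗ does not match
  D. C/V: ✓ matches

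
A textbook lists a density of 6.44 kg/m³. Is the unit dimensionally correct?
Yes

density has SI base units: kg / m^3
kg/m³ reduces to the same SI base units, so it is a valid unit for density.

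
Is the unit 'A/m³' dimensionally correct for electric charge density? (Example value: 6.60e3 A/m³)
No

electric charge density has SI base units: A * s / m^3
A/m³ does NOT reduce to A * s / m^3; a valid unit for electric charge density would be e.g. C/m³.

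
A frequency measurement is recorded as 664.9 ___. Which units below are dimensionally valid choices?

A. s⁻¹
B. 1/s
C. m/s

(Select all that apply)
A, B

frequency has SI base units: 1 / s

Checking each option against 1 / s:
  A. s⁻¹: ✓ matches
  B. 1/s: ✓ matches
  C. m/s: ✗ does not match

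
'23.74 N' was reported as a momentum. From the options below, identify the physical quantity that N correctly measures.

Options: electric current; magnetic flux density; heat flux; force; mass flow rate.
force

momentum should have units dimensionally equivalent to kg * m / s (e.g. kg·m/s).
The given unit 'N' reduces to kg * m / s^2. Of the listed options, that is the dimensionality of force.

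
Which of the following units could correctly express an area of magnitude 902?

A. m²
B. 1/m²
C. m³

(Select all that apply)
A

area has SI base units: m^2

Checking each option against m^2:
  A. m²: ✓ matches
  B. 1/m²: ✗ does not match
  C. m³: ✗ does not match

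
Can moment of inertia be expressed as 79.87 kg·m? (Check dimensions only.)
No

moment of inertia has SI base units: kg * m^2
kg·m does NOT reduce to kg * m^2; a valid unit for moment of inertia would be e.g. kg·m².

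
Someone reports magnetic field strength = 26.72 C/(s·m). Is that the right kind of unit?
Yes

magnetic field strength has SI base units: A / m
C/(s·m) reduces to the same SI base units, so it is a valid unit for magnetic field strength.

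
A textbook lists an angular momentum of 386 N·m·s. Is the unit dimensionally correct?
Yes

angular momentum has SI base units: kg * m^2 / s
N·m·s reduces to the same SI base units, so it is a valid unit for angular momentum.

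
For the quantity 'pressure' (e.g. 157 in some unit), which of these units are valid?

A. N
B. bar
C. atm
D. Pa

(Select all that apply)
B, C, D

pressure has SI base units: kg / (m * s^2)

Checking each option against kg / (m * s^2):
  A. N: ✗ does not match
  B. bar: ✓ matches
  C. atm: ✓ matches
  D. Pa: ✓ matches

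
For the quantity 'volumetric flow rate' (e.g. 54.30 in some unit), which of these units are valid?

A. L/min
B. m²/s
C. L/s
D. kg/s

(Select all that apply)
A, C

volumetric flow rate has SI base units: m^3 / s

Checking each option against m^3 / s:
  A. L/min: ✓ matches
  B. m²/s: ✗ does not match
  C. L/s: ✓ matches
  D. kg/s: ✗ does not match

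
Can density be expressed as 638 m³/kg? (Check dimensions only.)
No

density has SI base units: kg / m^3
m³/kg does NOT reduce to kg / m^3; a valid unit for density would be e.g. kg/m³.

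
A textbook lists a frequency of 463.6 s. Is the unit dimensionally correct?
No

frequency has SI base units: 1 / s
s does NOT reduce to 1 / s; a valid unit for frequency would be e.g. Hz.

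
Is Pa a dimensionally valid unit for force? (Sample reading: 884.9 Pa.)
No

force has SI base units: kg * m / s^2
Pa does NOT reduce to kg * m / s^2; a valid unit for force would be e.g. N.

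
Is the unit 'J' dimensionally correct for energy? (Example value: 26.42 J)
Yes

energy has SI base units: kg * m^2 / s^2
J reduces to the same SI base units, so it is a valid unit for energy.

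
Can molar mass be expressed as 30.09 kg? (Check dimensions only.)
No

molar mass has SI base units: kg / mol
kg does NOT reduce to kg / mol; a valid unit for molar mass would be e.g. kg/mol.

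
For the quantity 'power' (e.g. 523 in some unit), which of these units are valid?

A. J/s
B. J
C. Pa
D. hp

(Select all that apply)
A, D

power has SI base units: kg * m^2 / s^3

Checking each option against kg * m^2 / s^3:
  A. J/s: ✓ matches
  B. J: ✗ does not match
  C. Pa: ✗ does not match
  D. hp: ✓ matches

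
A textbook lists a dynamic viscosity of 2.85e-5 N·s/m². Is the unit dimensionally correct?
Yes

dynamic viscosity has SI base units: kg / (m * s)
N·s/m² reduces to the same SI base units, so it is a valid unit for dynamic viscosity.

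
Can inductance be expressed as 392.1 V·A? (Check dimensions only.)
No

inductance has SI base units: kg * m^2 / (A^2 * s^2)
V·A does NOT reduce to kg * m^2 / (A^2 * s^2); a valid unit for inductance would be e.g. H.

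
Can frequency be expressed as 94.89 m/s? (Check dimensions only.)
No

frequency has SI base units: 1 / s
m/s does NOT reduce to 1 / s; a valid unit for frequency would be e.g. Hz.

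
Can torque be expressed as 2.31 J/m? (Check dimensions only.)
No

torque has SI base units: kg * m^2 / s^2
J/m does NOT reduce to kg * m^2 / s^2; a valid unit for torque would be e.g. N·m.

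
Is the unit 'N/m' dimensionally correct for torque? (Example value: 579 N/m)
No

torque has SI base units: kg * m^2 / s^2
N/m does NOT reduce to kg * m^2 / s^2; a valid unit for torque would be e.g. N·m.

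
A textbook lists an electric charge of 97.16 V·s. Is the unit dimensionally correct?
No

electric charge has SI base units: A * s
V·s does NOT reduce to A * s; a valid unit for electric charge would be e.g. C.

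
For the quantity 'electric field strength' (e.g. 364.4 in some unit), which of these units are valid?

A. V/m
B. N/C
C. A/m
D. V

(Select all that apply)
A, B

electric field strength has SI base units: kg * m / (A * s^3)

Checking each option against kg * m / (A * s^3):
  A. V/m: ✓ matches
  B. N/C: ✓ matches
  C. A/m: ✗ does not match
  D. V: ✗ does not match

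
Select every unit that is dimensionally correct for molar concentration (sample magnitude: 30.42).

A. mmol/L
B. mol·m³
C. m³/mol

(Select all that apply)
A

molar concentration has SI base units: mol / m^3

Checking each option against mol / m^3:
  A. mmol/L: ✓ matches
  B. mol·m³: ✗ does not match
  C. m³/mol: ✗ does not match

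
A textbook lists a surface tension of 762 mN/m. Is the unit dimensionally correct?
Yes

surface tension has SI base units: kg / s^2
mN/m reduces to the same SI base units, so it is a valid unit for surface tension.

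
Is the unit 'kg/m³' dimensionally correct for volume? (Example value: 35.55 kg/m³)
No

volume has SI base units: m^3
kg/m³ does NOT reduce to m^3; a valid unit for volume would be e.g. m³.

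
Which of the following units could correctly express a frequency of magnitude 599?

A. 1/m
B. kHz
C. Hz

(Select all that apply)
B, C

frequency has SI base units: 1 / s

Checking each option against 1 / s:
  A. 1/m: ✗ does not match
  B. kHz: ✓ matches
  C. Hz: ✓ matches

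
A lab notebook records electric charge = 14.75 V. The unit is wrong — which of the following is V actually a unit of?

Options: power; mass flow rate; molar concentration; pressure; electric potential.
electric potential

electric charge should have units dimensionally equivalent to A * s (e.g. C).
The given unit 'V' reduces to kg * m^2 / (A * s^3). Of the listed options, that is the dimensionality of electric potential.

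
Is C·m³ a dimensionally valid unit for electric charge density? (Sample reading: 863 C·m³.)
No

electric charge density has SI base units: A * s / m^3
C·m³ does NOT reduce to A * s / m^3; a valid unit for electric charge density would be e.g. C/m³.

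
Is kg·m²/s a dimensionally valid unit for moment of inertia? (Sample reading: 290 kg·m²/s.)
No

moment of inertia has SI base units: kg * m^2
kg·m²/s does NOT reduce to kg * m^2; a valid unit for moment of inertia would be e.g. kg·m².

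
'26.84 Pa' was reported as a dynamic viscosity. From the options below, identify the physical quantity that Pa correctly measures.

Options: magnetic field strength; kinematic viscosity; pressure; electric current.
pressure

dynamic viscosity should have units dimensionally equivalent to kg / (m * s) (e.g. Pa·s).
The given unit 'Pa' reduces to kg / (m * s^2). Of the listed options, that is the dimensionality of pressure.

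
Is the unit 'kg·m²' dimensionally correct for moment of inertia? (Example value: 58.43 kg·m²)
Yes

moment of inertia has SI base units: kg * m^2
kg·m² reduces to the same SI base units, so it is a valid unit for moment of inertia.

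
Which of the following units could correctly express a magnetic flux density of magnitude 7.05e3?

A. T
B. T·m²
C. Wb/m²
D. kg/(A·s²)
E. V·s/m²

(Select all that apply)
A, C, D, E

magnetic flux density has SI base units: kg / (A * s^2)

Checking each option against kg / (A * s^2):
  A. T: ✓ matches
  B. T·m²: ✗ does not match
  C. Wb/m²: ✓ matches
  D. kg/(A·s²): ✓ matches
  E. V·s/m²: ✓ matches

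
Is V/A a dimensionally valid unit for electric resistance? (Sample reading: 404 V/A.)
Yes

electric resistance has SI base units: kg * m^2 / (A^2 * s^3)
V/A reduces to the same SI base units, so it is a valid unit for electric resistance.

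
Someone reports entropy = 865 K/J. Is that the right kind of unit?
No

entropy has SI base units: kg * m^2 / (s^2 * K)
K/J does NOT reduce to kg * m^2 / (s^2 * K); a valid unit for entropy would be e.g. J/K.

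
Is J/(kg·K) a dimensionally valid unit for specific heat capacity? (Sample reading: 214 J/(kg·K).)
Yes

specific heat capacity has SI base units: m^2 / (s^2 * K)
J/(kg·K) reduces to the same SI base units, so it is a valid unit for specific heat capacity.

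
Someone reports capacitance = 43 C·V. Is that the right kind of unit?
No

capacitance has SI base units: A^2 * s^4 / (kg * m^2)
C·V does NOT reduce to A^2 * s^4 / (kg * m^2); a valid unit for capacitance would be e.g. F.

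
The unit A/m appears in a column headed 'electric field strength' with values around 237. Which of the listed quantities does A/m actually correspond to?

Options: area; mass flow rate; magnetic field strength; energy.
magnetic field strength

electric field strength should have units dimensionally equivalent to kg * m / (A * s^3) (e.g. V/m).
The given unit 'A/m' reduces to A / m. Of the listed options, that is the dimensionality of magnetic field strength.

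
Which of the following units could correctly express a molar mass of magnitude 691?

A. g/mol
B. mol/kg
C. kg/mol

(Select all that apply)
A, C

molar mass has SI base units: kg / mol

Checking each option against kg / mol:
  A. g/mol: ✓ matches
  B. mol/kg: ✗ does not match
  C. kg/mol: ✓ matches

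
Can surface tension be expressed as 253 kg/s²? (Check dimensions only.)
Yes

surface tension has SI base units: kg / s^2
kg/s² reduces to the same SI base units, so it is a valid unit for surface tension.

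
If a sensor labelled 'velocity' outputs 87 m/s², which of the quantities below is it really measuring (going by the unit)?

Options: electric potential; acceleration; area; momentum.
acceleration

velocity should have units dimensionally equivalent to m / s (e.g. m/s).
The given unit 'm/s²' reduces to m / s^2. Of the listed options, that is the dimensionality of acceleration.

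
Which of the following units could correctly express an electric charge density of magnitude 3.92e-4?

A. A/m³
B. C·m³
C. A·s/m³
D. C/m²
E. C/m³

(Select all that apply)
C, E

electric charge density has SI base units: A * s / m^3

Checking each option against A * s / m^3:
  A. A/m³: ✗ does not match
  B. C·m³: ✗ does not match
  C. A·s/m³: ✓ matches
  D. C/m²: ✗ does not match
  E. C/m³: ✓ matches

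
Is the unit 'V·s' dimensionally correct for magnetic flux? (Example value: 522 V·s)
Yes

magnetic flux has SI base units: kg * m^2 / (A * s^2)
V·s reduces to the same SI base units, so it is a valid unit for magnetic flux.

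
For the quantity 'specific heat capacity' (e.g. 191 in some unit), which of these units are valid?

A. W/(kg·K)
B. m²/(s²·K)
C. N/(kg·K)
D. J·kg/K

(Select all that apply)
B

specific heat capacity has SI base units: m^2 / (s^2 * K)

Checking each option against m^2 / (s^2 * K):
  A. W/(kg·K): ✗ does not match
  B. m²/(s²·K): ✓ matches
  C. N/(kg·K): ✗ does not match
  D. J·kg/K: ✗ does not match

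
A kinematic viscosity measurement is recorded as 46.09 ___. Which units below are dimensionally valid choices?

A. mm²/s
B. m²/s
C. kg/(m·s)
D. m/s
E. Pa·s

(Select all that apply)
A, B

kinematic viscosity has SI base units: m^2 / s

Checking each option against m^2 / s:
  A. mm²/s: ✓ matches
  B. m²/s: ✓ matches
  C. kg/(m·s): ✗ does not match
  D. m/s: ✗ does not match
  E. Pa·s: ✗ does not match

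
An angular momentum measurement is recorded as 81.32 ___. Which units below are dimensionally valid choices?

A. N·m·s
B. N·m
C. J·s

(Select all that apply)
A, C

angular momentum has SI base units: kg * m^2 / s

Checking each option against kg * m^2 / s:
  A. N·m·s: ✓ matches
  B. N·m: ✗ does not match
  C. J·s: ✓ matches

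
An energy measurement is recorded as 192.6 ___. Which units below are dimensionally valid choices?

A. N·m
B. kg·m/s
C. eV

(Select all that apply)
A, C

energy has SI base units: kg * m^2 / s^2

Checking each option against kg * m^2 / s^2:
  A. N·m: ✓ matches
  B. kg·m/s: ✗ does not match
  C. eV: ✓ matches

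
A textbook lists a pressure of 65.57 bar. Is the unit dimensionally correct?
Yes

pressure has SI base units: kg / (m * s^2)
bar reduces to the same SI base units, so it is a valid unit for pressure.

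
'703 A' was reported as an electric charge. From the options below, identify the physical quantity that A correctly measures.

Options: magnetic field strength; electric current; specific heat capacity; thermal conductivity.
electric current

electric charge should have units dimensionally equivalent to A * s (e.g. C).
The given unit 'A' reduces to A. Of the listed options, that is the dimensionality of electric current.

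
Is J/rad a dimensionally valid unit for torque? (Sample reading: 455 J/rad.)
Yes

torque has SI base units: kg * m^2 / s^2
J/rad reduces to the same SI base units, so it is a valid unit for torque.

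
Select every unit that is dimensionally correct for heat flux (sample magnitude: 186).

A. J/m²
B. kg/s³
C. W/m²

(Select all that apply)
B, C

heat flux has SI base units: kg / s^3

Checking each option against kg / s^3:
  A. J/m²: ✗ does not match
  B. kg/s³: ✓ matches
  C. W/m²: ✓ matches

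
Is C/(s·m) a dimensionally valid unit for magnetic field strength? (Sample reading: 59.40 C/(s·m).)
Yes

magnetic field strength has SI base units: A / m
C/(s·m) reduces to the same SI base units, so it is a valid unit for magnetic field strength.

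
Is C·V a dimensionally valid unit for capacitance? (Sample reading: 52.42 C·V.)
No

capacitance has SI base units: A^2 * s^4 / (kg * m^2)
C·V does NOT reduce to A^2 * s^4 / (kg * m^2); a valid unit for capacitance would be e.g. F.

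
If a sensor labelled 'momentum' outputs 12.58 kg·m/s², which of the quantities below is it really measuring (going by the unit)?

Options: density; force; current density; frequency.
force

momentum should have units dimensionally equivalent to kg * m / s (e.g. kg·m/s).
The given unit 'kg·m/s²' reduces to kg * m / s^2. Of the listed options, that is the dimensionality of force.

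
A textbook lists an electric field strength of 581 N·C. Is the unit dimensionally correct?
No

electric field strength has SI base units: kg * m / (A * s^3)
N·C does NOT reduce to kg * m / (A * s^3); a valid unit for electric field strength would be e.g. V/m.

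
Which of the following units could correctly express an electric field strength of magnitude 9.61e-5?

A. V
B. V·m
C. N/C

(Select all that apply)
C

electric field strength has SI base units: kg * m / (A * s^3)

Checking each option against kg * m / (A * s^3):
  A. V: ✗ does not match
  B. V·m: ✗ does not match
  C. N/C: ✓ matches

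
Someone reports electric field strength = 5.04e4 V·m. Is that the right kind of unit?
No

electric field strength has SI base units: kg * m / (A * s^3)
V·m does NOT reduce to kg * m / (A * s^3); a valid unit for electric field strength would be e.g. V/m.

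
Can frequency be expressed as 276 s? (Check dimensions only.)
No

frequency has SI base units: 1 / s
s does NOT reduce to 1 / s; a valid unit for frequency would be e.g. Hz.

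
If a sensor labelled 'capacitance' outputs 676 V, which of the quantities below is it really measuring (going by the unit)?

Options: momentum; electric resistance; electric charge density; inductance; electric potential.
electric potential

capacitance should have units dimensionally equivalent to A^2 * s^4 / (kg * m^2) (e.g. F).
The given unit 'V' reduces to kg * m^2 / (A * s^3). Of the listed options, that is the dimensionality of electric potential.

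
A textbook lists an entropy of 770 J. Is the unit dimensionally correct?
No

entropy has SI base units: kg * m^2 / (s^2 * K)
J does NOT reduce to kg * m^2 / (s^2 * K); a valid unit for entropy would be e.g. J/K.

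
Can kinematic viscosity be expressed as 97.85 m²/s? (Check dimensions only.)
Yes

kinematic viscosity has SI base units: m^2 / s
m²/s reduces to the same SI base units, so it is a valid unit for kinematic viscosity.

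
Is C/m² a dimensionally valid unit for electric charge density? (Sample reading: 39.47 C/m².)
No

electric charge density has SI base units: A * s / m^3
C/m² does NOT reduce to A * s / m^3; a valid unit for electric charge density would be e.g. C/m³.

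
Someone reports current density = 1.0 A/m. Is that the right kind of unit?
No

current density has SI base units: A / m^2
A/m does NOT reduce to A / m^2; a valid unit for current density would be e.g. A/m².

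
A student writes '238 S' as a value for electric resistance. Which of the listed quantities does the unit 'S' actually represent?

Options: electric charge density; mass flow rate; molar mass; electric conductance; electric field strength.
electric conductance

electric resistance should have units dimensionally equivalent to kg * m^2 / (A^2 * s^3) (e.g. Ω).
The given unit 'S' reduces to A^2 * s^3 / (kg * m^2). Of the listed options, that is the dimensionality of electric conductance.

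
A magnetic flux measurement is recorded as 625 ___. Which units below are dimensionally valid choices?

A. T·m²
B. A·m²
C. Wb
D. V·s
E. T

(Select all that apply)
A, C, D

magnetic flux has SI base units: kg * m^2 / (A * s^2)

Checking each option against kg * m^2 / (A * s^2):
  A. T·m²: ✓ matches
  B. A·m²: ✗ does not match
  C. Wb: ✓ matches
  D. V·s: ✓ matches
  E. T: ✗ does not match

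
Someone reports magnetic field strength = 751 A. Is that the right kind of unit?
No

magnetic field strength has SI base units: A / m
A does NOT reduce to A / m; a valid unit for magnetic field strength would be e.g. A/m.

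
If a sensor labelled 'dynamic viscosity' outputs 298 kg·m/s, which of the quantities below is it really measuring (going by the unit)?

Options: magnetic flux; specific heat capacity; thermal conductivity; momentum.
momentum

dynamic viscosity should have units dimensionally equivalent to kg / (m * s) (e.g. Pa·s).
The given unit 'kg·m/s' reduces to kg * m / s. Of the listed options, that is the dimensionality of momentum.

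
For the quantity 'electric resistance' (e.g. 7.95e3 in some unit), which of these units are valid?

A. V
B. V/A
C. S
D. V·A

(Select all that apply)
B

electric resistance has SI base units: kg * m^2 / (A^2 * s^3)

Checking each option against kg * m^2 / (A^2 * s^3):
  A. V: ✗ does not match
  B. V/A: ✓ matches
  C. S: ✗ does not match
  D. V·A: ✗ does not match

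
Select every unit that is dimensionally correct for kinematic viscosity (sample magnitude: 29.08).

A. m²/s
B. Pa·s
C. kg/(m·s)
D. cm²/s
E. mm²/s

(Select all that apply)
A, D, E

kinematic viscosity has SI base units: m^2 / s

Checking each option against m^2 / s:
  A. m²/s: ✓ matches
  B. Pa·s: ✗ does not match
  C. kg/(m·s): ✗ does not match
  D. cm²/s: ✓ matches
  E. mm²/s: ✓ matches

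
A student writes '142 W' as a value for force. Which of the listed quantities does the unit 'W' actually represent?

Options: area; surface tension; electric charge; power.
power

force should have units dimensionally equivalent to kg * m / s^2 (e.g. N).
The given unit 'W' reduces to kg * m^2 / s^3. Of the listed options, that is the dimensionality of power.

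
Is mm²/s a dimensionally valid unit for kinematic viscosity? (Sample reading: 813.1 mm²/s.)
Yes

kinematic viscosity has SI base units: m^2 / s
mm²/s reduces to the same SI base units, so it is a valid unit for kinematic viscosity.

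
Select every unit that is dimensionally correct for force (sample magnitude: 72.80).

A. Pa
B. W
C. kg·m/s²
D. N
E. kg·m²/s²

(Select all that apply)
C, D

force has SI base units: kg * m / s^2

Checking each option against kg * m / s^2:
  A. Pa: ✗ does not match
  B. W: ✗ does not match
  C. kg·m/s²: ✓ matches
  D. N: ✓ matches
  E. kg·m²/s²: ✗ does not match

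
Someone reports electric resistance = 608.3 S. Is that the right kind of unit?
No

electric resistance has SI base units: kg * m^2 / (A^2 * s^3)
S does NOT reduce to kg * m^2 / (A^2 * s^3); a valid unit for electric resistance would be e.g. Ω.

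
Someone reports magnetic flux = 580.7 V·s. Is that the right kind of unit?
Yes

magnetic flux has SI base units: kg * m^2 / (A * s^2)
V·s reduces to the same SI base units, so it is a valid unit for magnetic flux.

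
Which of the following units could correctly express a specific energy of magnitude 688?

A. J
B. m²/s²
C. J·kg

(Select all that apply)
B

specific energy has SI base units: m^2 / s^2

Checking each option against m^2 / s^2:
  A. J: ✗ does not match
  B. m²/s²: ✓ matches
  C. J·kg: ✗ does not match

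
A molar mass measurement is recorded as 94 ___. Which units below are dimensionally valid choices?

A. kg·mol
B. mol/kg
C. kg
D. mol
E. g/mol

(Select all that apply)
E

molar mass has SI base units: kg / mol

Checking each option against kg / mol:
  A. kg·mol: ✗ does not match
  B. mol/kg: ✗ does not match
  C. kg: ✗ does not match
  D. mol: ✗ does not match
  E. g/mol: ✓ matches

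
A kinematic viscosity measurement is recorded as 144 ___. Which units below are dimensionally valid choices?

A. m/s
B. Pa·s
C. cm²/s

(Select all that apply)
C

kinematic viscosity has SI base units: m^2 / s

Checking each option against m^2 / s:
  A. m/s: ✗ does not match
  B. Pa·s: ✗ does not match
  C. cm²/s: ✓ matches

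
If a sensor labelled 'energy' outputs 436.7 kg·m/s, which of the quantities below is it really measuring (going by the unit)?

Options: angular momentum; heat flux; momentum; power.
momentum

energy should have units dimensionally equivalent to kg * m^2 / s^2 (e.g. J).
The given unit 'kg·m/s' reduces to kg * m / s. Of the listed options, that is the dimensionality of momentum.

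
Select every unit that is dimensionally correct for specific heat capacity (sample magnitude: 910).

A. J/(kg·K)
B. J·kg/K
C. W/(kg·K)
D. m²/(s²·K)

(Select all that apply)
A, D

specific heat capacity has SI base units: m^2 / (s^2 * K)

Checking each option against m^2 / (s^2 * K):
  A. J/(kg·K): ✓ matches
  B. J·kg/K: ✗ does not match
  C. W/(kg·K): ✗ does not match
  D. m²/(s²·K): ✓ matches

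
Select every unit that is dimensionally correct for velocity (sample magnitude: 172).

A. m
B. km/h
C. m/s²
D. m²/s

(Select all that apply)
B

velocity has SI base units: m / s

Checking each option against m / s:
  A. m: ✗ does not match
  B. km/h: ✓ matches
  C. m/s²: ✗ does not match
  D. m²/s: ✗ does not match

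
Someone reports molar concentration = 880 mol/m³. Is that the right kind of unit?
Yes

molar concentration has SI base units: mol / m^3
mol/m³ reduces to the same SI base units, so it is a valid unit for molar concentration.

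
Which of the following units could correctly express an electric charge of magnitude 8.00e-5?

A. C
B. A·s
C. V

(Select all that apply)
A, B

electric charge has SI base units: A * s

Checking each option against A * s:
  A. C: ✓ matches
  B. A·s: ✓ matches
  C. V: ✗ does not match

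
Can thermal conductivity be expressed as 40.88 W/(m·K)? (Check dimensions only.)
Yes

thermal conductivity has SI base units: kg * m / (s^3 * K)
W/(m·K) reduces to the same SI base units, so it is a valid unit for thermal conductivity.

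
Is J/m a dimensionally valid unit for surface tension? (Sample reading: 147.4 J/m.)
No

surface tension has SI base units: kg / s^2
J/m does NOT reduce to kg / s^2; a valid unit for surface tension would be e.g. N/m.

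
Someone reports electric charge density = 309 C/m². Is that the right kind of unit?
No

electric charge density has SI base units: A * s / m^3
C/m² does NOT reduce to A * s / m^3; a valid unit for electric charge density would be e.g. C/m³.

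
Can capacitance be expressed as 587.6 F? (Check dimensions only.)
Yes

capacitance has SI base units: A^2 * s^4 / (kg * m^2)
F reduces to the same SI base units, so it is a valid unit for capacitance.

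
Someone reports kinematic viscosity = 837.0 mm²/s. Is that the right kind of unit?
Yes

kinematic viscosity has SI base units: m^2 / s
mm²/s reduces to the same SI base units, so it is a valid unit for kinematic viscosity.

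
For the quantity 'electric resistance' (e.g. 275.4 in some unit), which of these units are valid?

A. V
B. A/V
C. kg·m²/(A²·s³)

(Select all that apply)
C

electric resistance has SI base units: kg * m^2 / (A^2 * s^3)

Checking each option against kg * m^2 / (A^2 * s^3):
  A. V: ✗ does not match
  B. A/V: ✗ does not match
  C. kg·m²/(A²·s³): ✓ matches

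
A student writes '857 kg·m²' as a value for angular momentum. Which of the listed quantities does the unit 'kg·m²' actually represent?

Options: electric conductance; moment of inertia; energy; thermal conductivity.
moment of inertia

angular momentum should have units dimensionally equivalent to kg * m^2 / s (e.g. kg·m²/s).
The given unit 'kg·m²' reduces to kg * m^2. Of the listed options, that is the dimensionality of moment of inertia.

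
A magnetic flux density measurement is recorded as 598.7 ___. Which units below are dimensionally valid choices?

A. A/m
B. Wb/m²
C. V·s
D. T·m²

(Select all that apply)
B

magnetic flux density has SI base units: kg / (A * s^2)

Checking each option against kg / (A * s^2):
  A. A/m: ✗ does not match
  B. Wb/m²: ✓ matches
  C. V·s: ✗ does not match
  D. T·m²: ✗ does not match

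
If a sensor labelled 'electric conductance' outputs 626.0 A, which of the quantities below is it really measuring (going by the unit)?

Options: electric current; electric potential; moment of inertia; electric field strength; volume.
electric current

electric conductance should have units dimensionally equivalent to A^2 * s^3 / (kg * m^2) (e.g. S).
The given unit 'A' reduces to A. Of the listed options, that is the dimensionality of electric current.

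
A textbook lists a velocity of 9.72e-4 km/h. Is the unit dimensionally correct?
Yes

velocity has SI base units: m / s
km/h reduces to the same SI base units, so it is a valid unit for velocity.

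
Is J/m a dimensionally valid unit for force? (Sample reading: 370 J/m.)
Yes

force has SI base units: kg * m / s^2
J/m reduces to the same SI base units, so it is a valid unit for force.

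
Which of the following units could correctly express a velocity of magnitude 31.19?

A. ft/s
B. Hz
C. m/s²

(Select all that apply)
A

velocity has SI base units: m / s

Checking each option against m / s:
  A. ft/s: ✓ matches
  B. Hz: ✗ does not match
  C. m/s²: ✗ does not match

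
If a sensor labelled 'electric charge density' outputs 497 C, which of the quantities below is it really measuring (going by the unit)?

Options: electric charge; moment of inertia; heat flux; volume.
electric charge

electric charge density should have units dimensionally equivalent to A * s / m^3 (e.g. C/m³).
The given unit 'C' reduces to A * s. Of the listed options, that is the dimensionality of electric charge.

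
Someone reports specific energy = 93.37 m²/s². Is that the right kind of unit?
Yes

specific energy has SI base units: m^2 / s^2
m²/s² reduces to the same SI base units, so it is a valid unit for specific energy.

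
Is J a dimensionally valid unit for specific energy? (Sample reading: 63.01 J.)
No

specific energy has SI base units: m^2 / s^2
J does NOT reduce to m^2 / s^2; a valid unit for specific energy would be e.g. J/kg.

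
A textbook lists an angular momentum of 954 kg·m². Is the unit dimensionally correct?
No

angular momentum has SI base units: kg * m^2 / s
kg·m² does NOT reduce to kg * m^2 / s; a valid unit for angular momentum would be e.g. kg·m²/s.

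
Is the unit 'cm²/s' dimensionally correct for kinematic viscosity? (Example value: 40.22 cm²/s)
Yes

kinematic viscosity has SI base units: m^2 / s
cm²/s reduces to the same SI base units, so it is a valid unit for kinematic viscosity.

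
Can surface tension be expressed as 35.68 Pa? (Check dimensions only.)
No

surface tension has SI base units: kg / s^2
Pa does NOT reduce to kg / s^2; a valid unit for surface tension would be e.g. N/m.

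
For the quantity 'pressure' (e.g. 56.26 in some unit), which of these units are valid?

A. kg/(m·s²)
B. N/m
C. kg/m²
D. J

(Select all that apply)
A

pressure has SI base units: kg / (m * s^2)

Checking each option against kg / (m * s^2):
  A. kg/(m·s²): ✓ matches
  B. N/m: ✗ does not match
  C. kg/m²: ✗ does not match
  D. J: ✗ does not match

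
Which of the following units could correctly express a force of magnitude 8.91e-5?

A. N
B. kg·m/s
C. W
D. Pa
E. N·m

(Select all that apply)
A

force has SI base units: kg * m / s^2

Checking each option against kg * m / s^2:
  A. N: ✓ matches
  B. kg·m/s: ✗ does not match
  C. W: ✗ does not match
  D. Pa: ✗ does not match
  E. N·m: ✗ does not match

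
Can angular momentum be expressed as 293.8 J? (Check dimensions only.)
No

angular momentum has SI base units: kg * m^2 / s
J does NOT reduce to kg * m^2 / s; a valid unit for angular momentum would be e.g. kg·m²/s.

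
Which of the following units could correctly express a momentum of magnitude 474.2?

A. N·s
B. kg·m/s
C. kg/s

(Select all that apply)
A, B

momentum has SI base units: kg * m / s

Checking each option against kg * m / s:
  A. N·s: ✓ matches
  B. kg·m/s: ✓ matches
  C. kg/s: ✗ does not match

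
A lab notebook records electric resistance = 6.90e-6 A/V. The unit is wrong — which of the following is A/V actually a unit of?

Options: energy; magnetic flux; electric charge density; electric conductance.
electric conductance

electric resistance should have units dimensionally equivalent to kg * m^2 / (A^2 * s^3) (e.g. Ω).
The given unit 'A/V' reduces to A^2 * s^3 / (kg * m^2). Of the listed options, that is the dimensionality of electric conductance.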